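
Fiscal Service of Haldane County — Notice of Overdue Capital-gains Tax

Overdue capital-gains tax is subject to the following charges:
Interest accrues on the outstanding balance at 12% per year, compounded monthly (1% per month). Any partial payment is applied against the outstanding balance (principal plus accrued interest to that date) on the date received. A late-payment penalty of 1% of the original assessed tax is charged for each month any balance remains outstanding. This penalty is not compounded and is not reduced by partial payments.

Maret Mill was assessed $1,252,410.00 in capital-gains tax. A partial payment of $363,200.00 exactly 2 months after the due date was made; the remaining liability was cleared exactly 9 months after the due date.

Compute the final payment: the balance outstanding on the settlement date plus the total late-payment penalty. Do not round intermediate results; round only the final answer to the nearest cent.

Balance at month 2: $1,252,410.0000 × (1 + 0.01)^2 = $1,277,583.4410
After $363,200.00 payment: $1,277,583.4410 − $363,200.00 = $914,383.4410
Balance at month 9: $914,383.4410 × (1 + 0.01)^7 = $980,342.8125…
Penalty: 9 × 1% × $1,252,410.00 = $112,716.90
Final settlement = outstanding balance + penalty = $980,342.8125… + $112,716.90 = $1,093,059.71

$1,093,059.71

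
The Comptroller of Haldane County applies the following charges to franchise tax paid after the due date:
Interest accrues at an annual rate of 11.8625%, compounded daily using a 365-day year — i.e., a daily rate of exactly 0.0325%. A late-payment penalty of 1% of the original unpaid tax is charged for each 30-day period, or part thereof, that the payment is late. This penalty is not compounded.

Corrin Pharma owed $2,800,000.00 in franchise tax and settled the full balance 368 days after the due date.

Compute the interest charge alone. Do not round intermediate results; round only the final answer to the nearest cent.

Interest: $2,800,000.00 × ((1 + 0.000325)^368 − 1) = $2,800,000.00 × 0.12702404… = $355,667.3228…

$355,667.32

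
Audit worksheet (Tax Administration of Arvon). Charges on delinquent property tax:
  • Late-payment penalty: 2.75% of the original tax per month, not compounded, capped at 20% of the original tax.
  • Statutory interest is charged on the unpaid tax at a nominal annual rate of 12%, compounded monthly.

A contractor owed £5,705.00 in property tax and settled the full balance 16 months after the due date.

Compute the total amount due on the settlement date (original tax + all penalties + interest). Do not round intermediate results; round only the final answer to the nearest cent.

Penalty (uncapped): 16 × 2.75% × £5,705.00 = £2,510.20; cap = 20% × £5,705.00 = £1,141.00 → penalty = £1,141.00
Interest (12%/yr ÷ 12 = 1%/month): £5,705.00 × ((1 + 0.01)^16 − 1) = £984.5612…
Total = £5,705.00 + £1,141.0000 + £984.5612… = £7,830.56

£7,830.56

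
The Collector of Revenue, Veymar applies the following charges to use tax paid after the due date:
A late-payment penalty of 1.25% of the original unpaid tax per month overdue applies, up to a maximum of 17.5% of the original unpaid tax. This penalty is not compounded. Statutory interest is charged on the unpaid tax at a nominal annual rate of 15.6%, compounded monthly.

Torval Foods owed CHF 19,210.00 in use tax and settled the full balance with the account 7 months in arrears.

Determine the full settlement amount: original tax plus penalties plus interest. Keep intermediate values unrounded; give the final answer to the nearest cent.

CHF 22,708.66

Penalty: 7 × 1.25% × CHF 19,210.00 = CHF 1,680.88… (below the 17.5% cap of CHF 3,361.75)
Interest (15.6%/yr ÷ 12 = 1.3%/month): CHF 19,210.00 × ((1 + 0.013)^7 − 1) = CHF 1,817.7828…
Total = CHF 19,210.00 + CHF 1,680.8750 + CHF 1,817.7828… = CHF 22,708.66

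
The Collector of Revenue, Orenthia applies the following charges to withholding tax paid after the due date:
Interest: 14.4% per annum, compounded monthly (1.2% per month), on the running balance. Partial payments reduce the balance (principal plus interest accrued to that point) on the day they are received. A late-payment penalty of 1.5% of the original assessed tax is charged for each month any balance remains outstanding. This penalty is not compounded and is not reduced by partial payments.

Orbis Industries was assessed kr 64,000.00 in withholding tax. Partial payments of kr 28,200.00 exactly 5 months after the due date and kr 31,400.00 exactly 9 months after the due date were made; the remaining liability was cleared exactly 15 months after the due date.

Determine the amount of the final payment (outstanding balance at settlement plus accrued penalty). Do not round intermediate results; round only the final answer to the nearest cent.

Balance at month 5: kr 64,000.0000 × (1 + 0.012)^5 = kr 67,933.2726…
After kr 28,200.00 payment: kr 67,933.2726… − kr 28,200.00 = kr 39,733.2726…
Balance at month 9: kr 39,733.2726… × (1 + 0.012)^4 = kr 41,675.0747…
After kr 31,400.00 payment: kr 41,675.0747… − kr 31,400.00 = kr 10,275.0747…
Balance at month 15: kr 10,275.0747… × (1 + 0.012)^6 = kr 11,037.4325…
Penalty: 15 × 1.5% × kr 64,000.00 = kr 14,400.00
Final settlement = outstanding balance + penalty = kr 11,037.4325… + kr 14,400.00 = kr 25,437.43

kr 25,437.43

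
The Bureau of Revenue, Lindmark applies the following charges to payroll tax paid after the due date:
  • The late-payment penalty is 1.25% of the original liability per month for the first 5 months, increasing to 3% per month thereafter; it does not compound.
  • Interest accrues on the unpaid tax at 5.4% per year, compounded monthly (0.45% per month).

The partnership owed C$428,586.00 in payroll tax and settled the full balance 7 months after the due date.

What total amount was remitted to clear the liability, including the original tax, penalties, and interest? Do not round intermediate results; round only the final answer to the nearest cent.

Penalty, months 1–5: 5 × 1.25% × C$428,586.00 = C$26,786.63…
Penalty, months 6–7: 2 × 3% × C$428,586.00 = C$25,715.16
Interest: C$428,586.00 × ((1 + 0.0045)^7 − 1) = C$428,586.00 × 0.0319285… = C$13,684.0883…
Total = C$428,586.00 + C$52,501.7850 + C$13,684.0883… = C$494,771.87

C$494,771.87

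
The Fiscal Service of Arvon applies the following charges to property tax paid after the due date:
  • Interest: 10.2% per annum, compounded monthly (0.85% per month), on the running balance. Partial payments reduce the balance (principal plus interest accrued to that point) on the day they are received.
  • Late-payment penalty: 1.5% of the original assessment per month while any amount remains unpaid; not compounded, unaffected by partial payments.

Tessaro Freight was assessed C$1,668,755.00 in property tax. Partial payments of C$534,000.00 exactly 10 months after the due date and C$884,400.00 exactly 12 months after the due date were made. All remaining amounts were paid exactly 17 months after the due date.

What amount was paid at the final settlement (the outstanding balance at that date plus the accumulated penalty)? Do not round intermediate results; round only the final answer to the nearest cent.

Balance at month 10: C$1,668,755.0000 × (1 + 0.0085)^10 = C$1,816,149.5417…
After C$534,000.00 payment: C$1,816,149.5417… − C$534,000.00 = C$1,282,149.5417…
Balance at month 12: C$1,282,149.5417… × (1 + 0.0085)^2 = C$1,304,038.7192…
After C$884,400.00 payment: C$1,304,038.7192… − C$884,400.00 = C$419,638.7192…
Balance at month 17: C$419,638.7192… × (1 + 0.0085)^5 = C$437,779.1418…
Penalty: 17 × 1.5% × C$1,668,755.00 = C$425,532.53…
Final settlement = outstanding balance + penalty = C$437,779.1418… + C$425,532.53… = C$863,311.67

C$863,311.67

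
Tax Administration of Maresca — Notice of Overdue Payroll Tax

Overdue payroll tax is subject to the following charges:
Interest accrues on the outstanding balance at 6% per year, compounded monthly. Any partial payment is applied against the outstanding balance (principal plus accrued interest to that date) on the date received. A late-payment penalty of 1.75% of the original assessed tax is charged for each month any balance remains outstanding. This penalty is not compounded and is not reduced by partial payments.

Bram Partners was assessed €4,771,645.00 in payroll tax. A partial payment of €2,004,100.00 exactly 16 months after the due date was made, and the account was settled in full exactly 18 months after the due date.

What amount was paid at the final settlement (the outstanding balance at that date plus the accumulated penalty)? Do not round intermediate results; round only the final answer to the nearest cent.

Monthly rate = 6% ÷ 12 = 0.5%
Balance at month 16: €4,771,645.0000 × (1 + 0.005)^16 = €5,168,031.0436…
After €2,004,100.00 payment: €5,168,031.0436… − €2,004,100.00 = €3,163,931.0436…
Balance at month 18: €3,163,931.0436… × (1 + 0.005)^2 = €3,195,649.4523…
Penalty: 18 × 1.75% × €4,771,645.00 = €1,503,068.18…
Final settlement = outstanding balance + penalty = €3,195,649.4523… + €1,503,068.18… = €4,698,717.63

€4,698,717.63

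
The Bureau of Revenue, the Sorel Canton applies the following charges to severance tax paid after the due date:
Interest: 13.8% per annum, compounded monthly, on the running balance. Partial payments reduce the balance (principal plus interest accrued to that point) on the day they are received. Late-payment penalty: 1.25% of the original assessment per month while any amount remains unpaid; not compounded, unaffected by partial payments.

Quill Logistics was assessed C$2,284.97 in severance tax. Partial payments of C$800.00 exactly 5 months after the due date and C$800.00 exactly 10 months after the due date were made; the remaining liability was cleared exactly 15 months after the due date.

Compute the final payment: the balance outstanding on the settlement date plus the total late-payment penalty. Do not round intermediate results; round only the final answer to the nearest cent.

C$1,396.95

Monthly rate = 13.8% ÷ 12 = 1.15%
Balance at month 5: C$2,284.9700 × (1 + 0.0115)^5 = C$2,419.4126…
After C$800.00 payment: C$2,419.4126… − C$800.00 = C$1,619.4126…
Balance at month 10: C$1,619.4126… × (1 + 0.0115)^5 = C$1,714.6953…
After C$800.00 payment: C$1,714.6953… − C$800.00 = C$914.6953…
Balance at month 15: C$914.6953… × (1 + 0.0115)^5 = C$968.5139…
Penalty: 15 × 1.25% × C$2,284.97 = C$428.43…
Final settlement = outstanding balance + penalty = C$968.5139… + C$428.43… = C$1,396.95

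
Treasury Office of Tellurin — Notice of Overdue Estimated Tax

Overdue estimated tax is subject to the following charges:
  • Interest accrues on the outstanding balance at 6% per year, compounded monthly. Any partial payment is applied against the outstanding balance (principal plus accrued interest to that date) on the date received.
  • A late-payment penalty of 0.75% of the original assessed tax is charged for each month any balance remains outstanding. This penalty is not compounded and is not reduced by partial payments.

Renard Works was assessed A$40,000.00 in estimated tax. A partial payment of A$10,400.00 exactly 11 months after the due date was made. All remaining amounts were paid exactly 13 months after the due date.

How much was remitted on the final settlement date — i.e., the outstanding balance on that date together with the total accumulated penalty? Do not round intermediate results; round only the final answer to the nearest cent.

Monthly rate = 6% ÷ 12 = 0.5%
Balance at month 11: A$40,000.0000 × (1 + 0.005)^11 = A$42,255.8333…
After A$10,400.00 payment: A$42,255.8333… − A$10,400.00 = A$31,855.8333…
Balance at month 13: A$31,855.8333… × (1 + 0.005)^2 = A$32,175.1880…
Penalty: 13 × 0.75% × A$40,000.00 = A$3,900.00
Final settlement = outstanding balance + penalty = A$32,175.1880… + A$3,900.00 = A$36,075.19

A$36,075.19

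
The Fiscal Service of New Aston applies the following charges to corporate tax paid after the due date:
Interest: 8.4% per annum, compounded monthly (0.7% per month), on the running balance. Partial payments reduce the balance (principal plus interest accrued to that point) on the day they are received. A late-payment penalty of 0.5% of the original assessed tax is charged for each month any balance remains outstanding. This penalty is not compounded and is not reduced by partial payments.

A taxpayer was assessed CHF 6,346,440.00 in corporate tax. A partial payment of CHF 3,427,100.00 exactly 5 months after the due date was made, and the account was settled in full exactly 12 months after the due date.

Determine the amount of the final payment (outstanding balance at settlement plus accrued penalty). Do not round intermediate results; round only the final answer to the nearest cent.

Balance at month 5: CHF 6,346,440.0000 × (1 + 0.007)^5 = CHF 6,571,697.0002…
After CHF 3,427,100.00 payment: CHF 6,571,697.0002… − CHF 3,427,100.00 = CHF 3,144,597.0002…
Balance at month 12: CHF 3,144,597.0002… × (1 + 0.007)^7 = CHF 3,301,956.0598…
Penalty: 12 × 0.5% × CHF 6,346,440.00 = CHF 380,786.40
Final settlement = outstanding balance + penalty = CHF 3,301,956.0598… + CHF 380,786.40 = CHF 3,682,742.46

CHF 3,682,742.46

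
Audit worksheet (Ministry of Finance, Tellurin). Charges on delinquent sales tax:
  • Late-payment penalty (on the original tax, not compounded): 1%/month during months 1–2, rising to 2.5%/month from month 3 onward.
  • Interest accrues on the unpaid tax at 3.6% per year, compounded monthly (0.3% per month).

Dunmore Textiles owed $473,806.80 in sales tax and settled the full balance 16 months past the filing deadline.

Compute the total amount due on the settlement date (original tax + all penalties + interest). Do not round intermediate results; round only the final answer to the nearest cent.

$672,376.99

Penalty, months 1–2: 2 × 1% × $473,806.80 = $9,476.14…
Penalty, months 3–16: 14 × 2.5% × $473,806.80 = $165,832.38
Interest: $473,806.80 × ((1 + 0.003)^16 − 1) = $473,806.80 × 0.0490953… = $23,261.6721…
Total = $473,806.80 + $175,308.5160 + $23,261.6721… = $672,376.99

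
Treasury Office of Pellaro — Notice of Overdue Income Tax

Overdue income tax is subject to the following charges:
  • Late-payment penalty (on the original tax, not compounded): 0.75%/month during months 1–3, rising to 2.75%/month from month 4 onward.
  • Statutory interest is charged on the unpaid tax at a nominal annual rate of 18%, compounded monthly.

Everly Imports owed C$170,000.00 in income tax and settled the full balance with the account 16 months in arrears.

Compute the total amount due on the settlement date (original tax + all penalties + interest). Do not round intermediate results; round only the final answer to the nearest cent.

C$280,327.54

Penalty, months 1–3: 3 × 0.75% × C$170,000.00 = C$3,825.00
Penalty, months 4–16: 13 × 2.75% × C$170,000.00 = C$60,775.00
Interest (18%/yr ÷ 12 = 1.5%/month): C$170,000.00 × ((1 + 0.015)^16 − 1) = C$45,727.5431…
Total = C$170,000.00 + C$64,600.0000 + C$45,727.5431… = C$280,327.54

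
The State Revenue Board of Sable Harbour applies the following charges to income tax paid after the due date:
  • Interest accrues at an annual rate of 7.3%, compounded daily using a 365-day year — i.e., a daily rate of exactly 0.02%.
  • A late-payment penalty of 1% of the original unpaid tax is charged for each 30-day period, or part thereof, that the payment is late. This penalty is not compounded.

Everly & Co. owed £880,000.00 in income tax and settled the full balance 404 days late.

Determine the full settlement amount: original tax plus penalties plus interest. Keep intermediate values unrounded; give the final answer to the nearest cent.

£1,077,247.85

Penalty periods: ⌈404/30⌉ = 14; penalty = 14 × 1% × £880,000.00 = £123,200.00
Interest: £880,000.00 × ((1 + 0.0002)^404 − 1) = £880,000.00 × 0.08414529… = £74,047.8511…
Total = £880,000.00 + £123,200.0000 + £74,047.8511… = £1,077,247.85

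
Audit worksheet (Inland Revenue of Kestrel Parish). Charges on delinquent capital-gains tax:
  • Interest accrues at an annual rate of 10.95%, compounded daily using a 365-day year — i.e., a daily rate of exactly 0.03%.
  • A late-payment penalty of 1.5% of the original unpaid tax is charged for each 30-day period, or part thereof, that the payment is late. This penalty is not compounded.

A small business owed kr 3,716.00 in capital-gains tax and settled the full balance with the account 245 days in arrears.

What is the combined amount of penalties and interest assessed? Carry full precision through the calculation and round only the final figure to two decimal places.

Penalty periods: ⌈245/30⌉ = 9; penalty = 9 × 1.5% × kr 3,716.00 = kr 501.66
Interest: kr 3,716.00 × ((1 + 0.0003)^245 − 1) = kr 3,716.00 × 0.07625667… = kr 283.3698…
Penalties + interest = kr 501.6600 + kr 283.3698… = kr 785.03

kr 785.03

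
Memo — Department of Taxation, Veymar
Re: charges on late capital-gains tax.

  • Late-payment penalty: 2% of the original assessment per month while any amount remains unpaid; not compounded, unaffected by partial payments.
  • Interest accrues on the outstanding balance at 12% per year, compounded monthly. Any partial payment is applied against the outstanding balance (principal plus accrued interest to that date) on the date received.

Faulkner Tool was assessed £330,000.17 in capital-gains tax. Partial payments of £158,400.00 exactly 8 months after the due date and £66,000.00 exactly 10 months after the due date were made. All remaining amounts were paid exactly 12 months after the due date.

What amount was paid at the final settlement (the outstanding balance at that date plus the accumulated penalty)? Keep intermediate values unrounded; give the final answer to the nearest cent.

Monthly rate = 12% ÷ 12 = 1%
Balance at month 8: £330,000.1700 × (1 + 0.01)^8 = £357,342.8969…
After £158,400.00 payment: £357,342.8969… − £158,400.00 = £198,942.8969…
Balance at month 10: £198,942.8969… × (1 + 0.01)^2 = £202,941.6492…
After £66,000.00 payment: £202,941.6492… − £66,000.00 = £136,941.6492…
Balance at month 12: £136,941.6492… × (1 + 0.01)^2 = £139,694.1763…
Penalty: 12 × 2% × £330,000.17 = £79,200.04…
Final settlement = outstanding balance + penalty = £139,694.1763… + £79,200.04… = £218,894.22

£218,894.22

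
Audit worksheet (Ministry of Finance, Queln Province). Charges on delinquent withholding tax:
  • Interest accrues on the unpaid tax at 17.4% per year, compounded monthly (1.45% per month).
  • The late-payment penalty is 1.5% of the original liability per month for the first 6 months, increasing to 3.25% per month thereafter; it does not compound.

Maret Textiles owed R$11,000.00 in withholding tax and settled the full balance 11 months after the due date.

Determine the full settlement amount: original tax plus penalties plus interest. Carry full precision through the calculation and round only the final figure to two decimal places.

Penalty, months 1–6: 6 × 1.5% × R$11,000.00 = R$990.00
Penalty, months 7–11: 5 × 3.25% × R$11,000.00 = R$1,787.50
Interest: R$11,000.00 × ((1 + 0.0145)^11 − 1) = R$11,000.00 × 0.1715817… = R$1,887.3983…
Total = R$11,000.00 + R$2,777.5000 + R$1,887.3983… = R$15,664.90

R$15,664.90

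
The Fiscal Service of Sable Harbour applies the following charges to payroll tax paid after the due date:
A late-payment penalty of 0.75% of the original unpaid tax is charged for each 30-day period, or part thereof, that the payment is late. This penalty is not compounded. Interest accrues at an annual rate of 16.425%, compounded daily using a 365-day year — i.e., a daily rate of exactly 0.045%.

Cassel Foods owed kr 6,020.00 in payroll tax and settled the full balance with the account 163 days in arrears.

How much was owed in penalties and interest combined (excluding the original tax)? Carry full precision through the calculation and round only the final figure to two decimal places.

kr 728.96

Penalty periods: ⌈163/30⌉ = 6; penalty = 6 × 0.75% × kr 6,020.00 = kr 270.90
Interest: kr 6,020.00 × ((1 + 0.00045)^163 − 1) = kr 6,020.00 × 0.07608935… = kr 458.0579…
Penalties + interest = kr 270.9000 + kr 458.0579… = kr 728.96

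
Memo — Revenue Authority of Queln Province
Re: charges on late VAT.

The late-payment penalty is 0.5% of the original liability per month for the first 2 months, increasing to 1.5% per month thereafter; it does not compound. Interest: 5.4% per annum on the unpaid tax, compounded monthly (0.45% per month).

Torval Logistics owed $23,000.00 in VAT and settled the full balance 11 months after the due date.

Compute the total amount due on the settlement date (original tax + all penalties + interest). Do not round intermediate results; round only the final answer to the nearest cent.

$27,499.47

Penalty, months 1–2: 2 × 0.5% × $23,000.00 = $230.00
Penalty, months 3–11: 9 × 1.5% × $23,000.00 = $3,105.00
Interest: $23,000.00 × ((1 + 0.0045)^11 − 1) = $23,000.00 × 0.0506289… = $1,164.4652…
Total = $23,000.00 + $3,335.0000 + $1,164.4652… = $27,499.47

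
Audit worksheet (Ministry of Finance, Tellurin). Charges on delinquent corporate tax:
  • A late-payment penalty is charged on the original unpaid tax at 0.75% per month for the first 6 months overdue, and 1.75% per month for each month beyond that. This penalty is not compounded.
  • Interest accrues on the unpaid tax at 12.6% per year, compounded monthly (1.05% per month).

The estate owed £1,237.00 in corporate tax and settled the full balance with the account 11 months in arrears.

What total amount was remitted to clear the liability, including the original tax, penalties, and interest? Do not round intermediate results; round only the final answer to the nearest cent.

Penalty, months 1–6: 6 × 0.75% × £1,237.00 = £55.67…
Penalty, months 7–11: 5 × 1.75% × £1,237.00 = £108.24…
Interest: £1,237.00 × ((1 + 0.0105)^11 − 1) = £1,237.00 × 0.1217588… = £150.6157…
Total = £1,237.00 + £163.9025 + £150.6157… = £1,551.52

£1,551.52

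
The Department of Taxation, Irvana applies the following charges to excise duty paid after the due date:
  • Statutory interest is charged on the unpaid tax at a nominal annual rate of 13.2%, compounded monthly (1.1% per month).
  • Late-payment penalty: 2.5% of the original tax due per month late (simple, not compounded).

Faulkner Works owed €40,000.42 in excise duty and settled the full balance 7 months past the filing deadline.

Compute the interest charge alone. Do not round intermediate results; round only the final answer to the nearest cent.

€3,183.56

Interest: €40,000.42 × ((1 + 0.011)^7 − 1) = €40,000.42 × 0.0795881… = €3,183.5575…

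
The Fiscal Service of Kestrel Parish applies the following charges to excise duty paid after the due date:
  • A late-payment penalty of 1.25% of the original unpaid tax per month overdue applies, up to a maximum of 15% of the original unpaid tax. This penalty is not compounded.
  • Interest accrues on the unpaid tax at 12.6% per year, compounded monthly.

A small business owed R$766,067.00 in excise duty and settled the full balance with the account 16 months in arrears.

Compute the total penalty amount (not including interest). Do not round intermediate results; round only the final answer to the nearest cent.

R$114,910.05

Penalty (uncapped): 16 × 1.25% × R$766,067.00 = R$153,213.40; cap = 15% × R$766,067.00 = R$114,910.05 → penalty = R$114,910.05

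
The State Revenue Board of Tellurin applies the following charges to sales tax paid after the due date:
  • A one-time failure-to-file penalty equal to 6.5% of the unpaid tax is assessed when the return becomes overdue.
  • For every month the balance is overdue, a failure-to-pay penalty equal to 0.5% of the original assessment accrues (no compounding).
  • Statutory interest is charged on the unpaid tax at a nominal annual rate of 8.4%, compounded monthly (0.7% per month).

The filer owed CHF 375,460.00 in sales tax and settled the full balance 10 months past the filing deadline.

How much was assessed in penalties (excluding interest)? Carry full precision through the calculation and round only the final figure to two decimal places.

Failure-to-file penalty: 6.5% × CHF 375,460.00 = CHF 24,404.90
Failure-to-pay penalty: 10 × 0.5% × CHF 375,460.00 = CHF 18,773.00
Total penalty = CHF 24,404.90 + CHF 18,773.00 = CHF 43,177.90

CHF 43,177.90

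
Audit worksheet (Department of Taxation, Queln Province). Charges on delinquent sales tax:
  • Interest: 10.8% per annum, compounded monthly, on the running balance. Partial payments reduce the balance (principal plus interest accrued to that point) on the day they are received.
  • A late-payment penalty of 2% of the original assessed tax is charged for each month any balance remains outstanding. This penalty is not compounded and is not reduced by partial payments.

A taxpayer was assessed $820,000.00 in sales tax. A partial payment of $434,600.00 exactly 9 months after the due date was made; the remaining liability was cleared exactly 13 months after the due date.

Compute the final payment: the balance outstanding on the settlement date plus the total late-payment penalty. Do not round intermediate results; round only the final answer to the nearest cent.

$684,037.55

Monthly rate = 10.8% ÷ 12 = 0.9%
Balance at month 9: $820,000.0000 × (1 + 0.009)^9 = $888,862.0175…
After $434,600.00 payment: $888,862.0175… − $434,600.00 = $454,262.0175…
Balance at month 13: $454,262.0175… × (1 + 0.009)^4 = $470,837.5491…
Penalty: 13 × 2% × $820,000.00 = $213,200.00
Final settlement = outstanding balance + penalty = $470,837.5491… + $213,200.00 = $684,037.55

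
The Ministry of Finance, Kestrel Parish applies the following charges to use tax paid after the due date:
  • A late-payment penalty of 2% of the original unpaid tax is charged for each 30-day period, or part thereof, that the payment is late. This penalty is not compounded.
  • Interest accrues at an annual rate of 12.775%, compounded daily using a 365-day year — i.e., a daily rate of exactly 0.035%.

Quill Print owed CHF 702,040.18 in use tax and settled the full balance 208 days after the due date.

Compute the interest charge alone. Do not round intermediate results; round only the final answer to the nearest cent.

CHF 53,005.24

Interest: CHF 702,040.18 × ((1 + 0.00035)^208 − 1) = CHF 702,040.18 × 0.07550171… = CHF 53,005.2366…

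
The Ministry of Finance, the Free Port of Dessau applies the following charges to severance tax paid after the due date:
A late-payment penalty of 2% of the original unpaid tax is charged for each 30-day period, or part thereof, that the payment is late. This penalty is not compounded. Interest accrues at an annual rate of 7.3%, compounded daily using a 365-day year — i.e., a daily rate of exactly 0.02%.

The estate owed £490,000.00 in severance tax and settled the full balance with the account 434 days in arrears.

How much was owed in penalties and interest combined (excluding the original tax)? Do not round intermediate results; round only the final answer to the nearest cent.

Penalty periods: ⌈434/30⌉ = 15; penalty = 15 × 2% × £490,000.00 = £147,000.00
Interest: £490,000.00 × ((1 + 0.0002)^434 − 1) = £490,000.00 × 0.09066906… = £44,427.8376…
Penalties + interest = £147,000.0000 + £44,427.8376… = £191,427.84

£191,427.84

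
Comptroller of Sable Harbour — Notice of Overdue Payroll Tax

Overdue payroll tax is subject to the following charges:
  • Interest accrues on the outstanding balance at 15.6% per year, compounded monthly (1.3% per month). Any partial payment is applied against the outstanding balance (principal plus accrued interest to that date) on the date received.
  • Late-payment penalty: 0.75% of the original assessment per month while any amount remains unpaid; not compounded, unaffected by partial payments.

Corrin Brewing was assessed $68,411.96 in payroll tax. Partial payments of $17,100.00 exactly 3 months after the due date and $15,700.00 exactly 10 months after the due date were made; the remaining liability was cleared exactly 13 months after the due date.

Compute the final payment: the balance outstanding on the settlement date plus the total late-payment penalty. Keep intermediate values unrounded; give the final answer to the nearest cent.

Balance at month 3: $68,411.9600 × (1 + 0.013)^3 = $71,114.8616…
After $17,100.00 payment: $71,114.8616… − $17,100.00 = $54,014.8616…
Balance at month 10: $54,014.8616… × (1 + 0.013)^7 = $59,126.1206…
After $15,700.00 payment: $59,126.1206… − $15,700.00 = $43,426.1206…
Balance at month 13: $43,426.1206… × (1 + 0.013)^3 = $45,141.8518…
Penalty: 13 × 0.75% × $68,411.96 = $6,670.17…
Final settlement = outstanding balance + penalty = $45,141.8518… + $6,670.17… = $51,812.02

$51,812.02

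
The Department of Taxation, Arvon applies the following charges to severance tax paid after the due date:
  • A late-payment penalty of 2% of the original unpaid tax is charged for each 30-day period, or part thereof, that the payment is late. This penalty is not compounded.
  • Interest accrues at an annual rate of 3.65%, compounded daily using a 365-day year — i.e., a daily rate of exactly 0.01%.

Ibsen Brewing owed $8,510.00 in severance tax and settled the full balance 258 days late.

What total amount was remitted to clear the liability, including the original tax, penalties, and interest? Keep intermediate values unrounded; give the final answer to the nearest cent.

$10,264.20

Penalty periods: ⌈258/30⌉ = 9; penalty = 9 × 2% × $8,510.00 = $1,531.80
Interest: $8,510.00 × ((1 + 0.0001)^258 − 1) = $8,510.00 × 0.02613438… = $222.4035…
Total = $8,510.00 + $1,531.8000 + $222.4035… = $10,264.20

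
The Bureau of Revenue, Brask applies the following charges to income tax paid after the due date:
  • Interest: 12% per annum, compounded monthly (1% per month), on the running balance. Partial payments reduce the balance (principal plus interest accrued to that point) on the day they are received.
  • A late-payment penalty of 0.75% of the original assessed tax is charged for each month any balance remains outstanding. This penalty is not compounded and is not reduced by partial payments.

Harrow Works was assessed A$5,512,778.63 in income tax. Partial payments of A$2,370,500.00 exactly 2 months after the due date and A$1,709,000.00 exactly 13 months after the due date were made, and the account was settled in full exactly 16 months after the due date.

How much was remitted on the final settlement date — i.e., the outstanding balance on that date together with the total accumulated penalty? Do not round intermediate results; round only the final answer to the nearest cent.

Balance at month 2: A$5,512,778.6300 × (1 + 0.01)^2 = A$5,623,585.4805…
After A$2,370,500.00 payment: A$5,623,585.4805… − A$2,370,500.00 = A$3,253,085.4805…
Balance at month 13: A$3,253,085.4805… × (1 + 0.01)^11 = A$3,629,364.4995…
After A$1,709,000.00 payment: A$3,629,364.4995… − A$1,709,000.00 = A$1,920,364.4995…
Balance at month 16: A$1,920,364.4995… × (1 + 0.01)^3 = A$1,978,553.4642…
Penalty: 16 × 0.75% × A$5,512,778.63 = A$661,533.44…
Final settlement = outstanding balance + penalty = A$1,978,553.4642… + A$661,533.44… = A$2,640,086.90

A$2,640,086.90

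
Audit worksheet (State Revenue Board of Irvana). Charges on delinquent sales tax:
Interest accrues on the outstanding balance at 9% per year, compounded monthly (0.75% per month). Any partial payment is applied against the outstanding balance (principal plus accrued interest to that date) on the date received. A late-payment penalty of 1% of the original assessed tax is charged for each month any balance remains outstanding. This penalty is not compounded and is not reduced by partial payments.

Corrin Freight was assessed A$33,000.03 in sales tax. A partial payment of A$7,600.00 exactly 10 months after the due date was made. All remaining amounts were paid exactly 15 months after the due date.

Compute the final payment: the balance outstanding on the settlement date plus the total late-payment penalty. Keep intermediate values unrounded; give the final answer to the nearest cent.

Balance at month 10: A$33,000.0300 × (1 + 0.0075)^10 = A$35,560.2563…
After A$7,600.00 payment: A$35,560.2563… − A$7,600.00 = A$27,960.2563…
Balance at month 15: A$27,960.2563… × (1 + 0.0075)^5 = A$29,024.6120…
Penalty: 15 × 1% × A$33,000.03 = A$4,950.00…
Final settlement = outstanding balance + penalty = A$29,024.6120… + A$4,950.00… = A$33,974.62

A$33,974.62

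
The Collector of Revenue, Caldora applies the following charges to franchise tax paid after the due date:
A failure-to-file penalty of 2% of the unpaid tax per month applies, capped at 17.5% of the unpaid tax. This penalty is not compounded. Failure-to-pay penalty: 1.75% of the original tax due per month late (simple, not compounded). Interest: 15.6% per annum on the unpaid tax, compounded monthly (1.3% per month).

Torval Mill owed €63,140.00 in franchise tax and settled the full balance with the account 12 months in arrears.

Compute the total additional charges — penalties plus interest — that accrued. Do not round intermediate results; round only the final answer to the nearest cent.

Failure-to-file: 12 × 2% × €63,140.00 = €15,153.60, capped at 17.5% × €63,140.00 = €11,049.50
Failure-to-pay penalty = 1.75% × €63,140.00 × 12 mo = €13,259.40
Interest: €63,140.00 × ((1 + 0.013)^12 − 1) = €63,140.00 × 0.1676518… = €10,585.5332…
Penalties + interest = €24,308.9000 + €10,585.5332… = €34,894.43

€34,894.43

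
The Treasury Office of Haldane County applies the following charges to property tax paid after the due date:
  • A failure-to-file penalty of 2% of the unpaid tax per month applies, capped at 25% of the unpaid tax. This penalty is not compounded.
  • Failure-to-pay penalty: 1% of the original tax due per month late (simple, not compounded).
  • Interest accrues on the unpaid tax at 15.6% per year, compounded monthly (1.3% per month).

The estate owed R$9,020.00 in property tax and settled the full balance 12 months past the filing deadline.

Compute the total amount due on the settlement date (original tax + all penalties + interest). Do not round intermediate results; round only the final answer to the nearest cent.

Failure-to-file: 12 × 2% × R$9,020.00 = R$2,164.80 (under the 25% cap)
Failure-to-pay penalty: 12 × 1% × R$9,020.00 = R$1,082.40
Interest: R$9,020.00 × ((1 + 0.013)^12 − 1) = R$9,020.00 × 0.1676518… = R$1,512.2190…
Total = R$9,020.00 + R$3,247.2000 + R$1,512.2190… = R$13,779.42

R$13,779.42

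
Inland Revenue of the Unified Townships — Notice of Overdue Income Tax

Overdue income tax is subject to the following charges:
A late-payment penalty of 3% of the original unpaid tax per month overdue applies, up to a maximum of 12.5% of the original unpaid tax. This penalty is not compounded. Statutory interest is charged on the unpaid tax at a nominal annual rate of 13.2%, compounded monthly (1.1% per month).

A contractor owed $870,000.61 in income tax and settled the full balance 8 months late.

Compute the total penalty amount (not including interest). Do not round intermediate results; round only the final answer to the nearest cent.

$108,750.08

Penalty (uncapped): 8 × 3% × $870,000.61 = $208,800.15…; cap = 12.5% × $870,000.61 = $108,750.08… → penalty = $108,750.08…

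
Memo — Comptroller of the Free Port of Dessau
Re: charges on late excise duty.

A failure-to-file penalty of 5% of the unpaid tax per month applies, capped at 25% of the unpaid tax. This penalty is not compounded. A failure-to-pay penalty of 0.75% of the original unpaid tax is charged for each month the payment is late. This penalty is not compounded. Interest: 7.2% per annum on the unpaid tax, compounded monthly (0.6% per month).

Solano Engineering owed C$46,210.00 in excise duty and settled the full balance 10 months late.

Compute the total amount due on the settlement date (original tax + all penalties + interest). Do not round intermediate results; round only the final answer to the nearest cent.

C$64,076.92

Failure-to-file: 10 × 5% × C$46,210.00 = C$23,105.00, capped at 25% × C$46,210.00 = C$11,552.50
Failure-to-pay penalty = 0.75% × C$46,210.00 × 10 mo = C$3,465.75
Interest: C$46,210.00 × ((1 + 0.006)^10 − 1) = C$46,210.00 × 0.0616462… = C$2,848.6706…
Total = C$46,210.00 + C$15,018.2500 + C$2,848.6706… = C$64,076.92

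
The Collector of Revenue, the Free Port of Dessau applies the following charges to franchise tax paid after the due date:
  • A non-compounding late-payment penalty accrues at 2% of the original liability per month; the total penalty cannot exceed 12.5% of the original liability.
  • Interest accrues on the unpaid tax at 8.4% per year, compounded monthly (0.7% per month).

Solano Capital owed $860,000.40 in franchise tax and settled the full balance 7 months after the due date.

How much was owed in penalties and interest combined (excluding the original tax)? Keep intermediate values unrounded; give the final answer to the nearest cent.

$150,535.41

Penalty (uncapped): 7 × 2% × $860,000.40 = $120,400.06…; cap = 12.5% × $860,000.40 = $107,500.05 → penalty = $107,500.05
Interest: $860,000.40 × ((1 + 0.007)^7 − 1) = $860,000.40 × 0.0500411… = $43,035.3569…
Penalties + interest = $107,500.0500 + $43,035.3569… = $150,535.41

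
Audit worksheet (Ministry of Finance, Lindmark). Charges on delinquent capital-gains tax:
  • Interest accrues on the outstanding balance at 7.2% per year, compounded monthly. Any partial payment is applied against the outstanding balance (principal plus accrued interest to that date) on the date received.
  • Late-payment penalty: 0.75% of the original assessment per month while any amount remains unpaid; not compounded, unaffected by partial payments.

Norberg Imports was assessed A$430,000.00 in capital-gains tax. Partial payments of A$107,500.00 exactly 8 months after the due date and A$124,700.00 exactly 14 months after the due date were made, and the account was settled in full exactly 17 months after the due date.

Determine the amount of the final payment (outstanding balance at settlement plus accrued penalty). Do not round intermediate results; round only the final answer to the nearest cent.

Monthly rate = 7.2% ÷ 12 = 0.6%
Balance at month 8: A$430,000.0000 × (1 + 0.006)^8 = A$451,078.6805…
After A$107,500.00 payment: A$451,078.6805… − A$107,500.00 = A$343,578.6805…
Balance at month 14: A$343,578.6805… × (1 + 0.006)^6 = A$356,134.5364…
After A$124,700.00 payment: A$356,134.5364… − A$124,700.00 = A$231,434.5364…
Balance at month 17: A$231,434.5364… × (1 + 0.006)^3 = A$235,625.4030…
Penalty: 17 × 0.75% × A$430,000.00 = A$54,825.00
Final settlement = outstanding balance + penalty = A$235,625.4030… + A$54,825.00 = A$290,450.40

A$290,450.40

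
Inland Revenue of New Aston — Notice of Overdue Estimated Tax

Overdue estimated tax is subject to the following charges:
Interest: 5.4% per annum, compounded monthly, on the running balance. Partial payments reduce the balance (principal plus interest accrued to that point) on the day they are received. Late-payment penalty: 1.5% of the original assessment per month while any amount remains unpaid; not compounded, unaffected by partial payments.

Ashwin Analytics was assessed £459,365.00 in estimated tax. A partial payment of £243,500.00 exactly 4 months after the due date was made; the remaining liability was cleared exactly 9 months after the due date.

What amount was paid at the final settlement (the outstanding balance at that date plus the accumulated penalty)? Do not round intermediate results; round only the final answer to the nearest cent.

Monthly rate = 5.4% ÷ 12 = 0.45%
Balance at month 4: £459,365.0000 × (1 + 0.0045)^4 = £467,689.5505…
After £243,500.00 payment: £467,689.5505… − £243,500.00 = £224,189.5505…
Balance at month 9: £224,189.5505… × (1 + 0.0045)^5 = £229,279.4185…
Penalty: 9 × 1.5% × £459,365.00 = £62,014.28…
Final settlement = outstanding balance + penalty = £229,279.4185… + £62,014.28… = £291,293.69

£291,293.69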